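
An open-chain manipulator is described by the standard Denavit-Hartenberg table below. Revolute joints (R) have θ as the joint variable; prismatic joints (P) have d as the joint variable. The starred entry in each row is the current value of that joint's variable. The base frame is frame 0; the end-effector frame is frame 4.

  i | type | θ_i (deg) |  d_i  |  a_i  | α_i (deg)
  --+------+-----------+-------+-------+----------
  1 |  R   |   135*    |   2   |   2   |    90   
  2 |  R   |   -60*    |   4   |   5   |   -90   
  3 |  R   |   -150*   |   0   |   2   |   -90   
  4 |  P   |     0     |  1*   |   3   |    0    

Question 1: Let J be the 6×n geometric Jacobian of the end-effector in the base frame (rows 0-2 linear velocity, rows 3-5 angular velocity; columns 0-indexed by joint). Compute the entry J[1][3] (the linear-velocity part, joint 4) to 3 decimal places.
0.789

prismatic axis z_3 = (0.4356,0.7891,-0.4330)
J_v[:, 3] = z_3; J_ω[:, 3] = (0,0,0)
entry J[1][3] = 0.7891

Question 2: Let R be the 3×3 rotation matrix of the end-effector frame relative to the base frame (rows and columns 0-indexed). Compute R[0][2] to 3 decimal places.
0.436

End-effector z-axis (col 2 of R) = (0.4356,0.7891,-0.4330)
R[0][2] = 0.4356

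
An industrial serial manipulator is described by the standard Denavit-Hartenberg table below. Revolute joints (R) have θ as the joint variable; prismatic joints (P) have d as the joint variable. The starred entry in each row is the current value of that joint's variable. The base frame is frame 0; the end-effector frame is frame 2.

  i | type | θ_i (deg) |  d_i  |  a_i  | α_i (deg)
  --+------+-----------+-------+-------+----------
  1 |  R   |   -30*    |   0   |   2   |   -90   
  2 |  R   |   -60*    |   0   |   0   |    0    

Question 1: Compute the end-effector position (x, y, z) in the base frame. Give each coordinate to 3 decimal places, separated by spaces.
1.732 -1.000 0.000

after link 1: o_1 = (1.7321, -1.0000, 0.0000)
after link 2: o_2 = (1.7321, -1.0000, 0.0000)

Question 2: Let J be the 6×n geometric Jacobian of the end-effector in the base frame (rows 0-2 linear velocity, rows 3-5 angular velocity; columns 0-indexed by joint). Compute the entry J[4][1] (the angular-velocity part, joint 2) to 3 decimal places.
0.866

axis z_1 = (0.5000,0.8660,0.0000); lever o_n−o_1 = (0.0000,0.0000,0.0000)
cross product → J_v[:, 1] = (0.0000,0.0000,0.0000)
J_ω[:, 1] = z_1
entry J[4][1] = 0.8660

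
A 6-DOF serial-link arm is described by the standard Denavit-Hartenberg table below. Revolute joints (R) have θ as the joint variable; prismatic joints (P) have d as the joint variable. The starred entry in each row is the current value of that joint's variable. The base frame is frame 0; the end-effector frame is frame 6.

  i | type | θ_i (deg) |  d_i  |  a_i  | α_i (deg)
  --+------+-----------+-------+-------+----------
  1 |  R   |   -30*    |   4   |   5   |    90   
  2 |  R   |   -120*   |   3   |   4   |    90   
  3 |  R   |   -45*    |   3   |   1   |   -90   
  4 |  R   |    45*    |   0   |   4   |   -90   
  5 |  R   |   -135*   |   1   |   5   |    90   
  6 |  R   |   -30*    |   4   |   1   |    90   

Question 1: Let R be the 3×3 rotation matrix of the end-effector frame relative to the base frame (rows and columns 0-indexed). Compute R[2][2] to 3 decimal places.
-0.130

End-effector z-axis (col 2 of R) = (0.0023,0.9915,-0.1304)
R[2][2] = -0.1304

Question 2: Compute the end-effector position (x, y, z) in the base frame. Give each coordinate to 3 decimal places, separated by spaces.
after link 1: o_1 = (4.3301, -2.5000, 4.0000)
after link 2: o_2 = (1.0981, -4.0981, 0.5359)
after link 3: o_3 = (-1.1046, -2.0099, 1.4235)
after link 4: o_4 = (1.1507, -1.0026, -1.7227)
after link 5: o_5 = (-2.6784, -4.2972, -1.0274)
after link 6: o_6 = (-3.4048, -3.7663, 2.9963)

-3.405 -3.766 2.996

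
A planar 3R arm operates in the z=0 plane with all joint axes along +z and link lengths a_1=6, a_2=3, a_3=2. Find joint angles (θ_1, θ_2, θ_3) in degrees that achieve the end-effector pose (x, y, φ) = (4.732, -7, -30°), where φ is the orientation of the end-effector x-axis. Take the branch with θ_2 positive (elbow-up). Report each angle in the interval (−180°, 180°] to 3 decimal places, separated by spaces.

-90.000 90.000 -30.000

wrist centre = target − a_3·(cos φ, sin φ) = (2.9999, -6.0000)
cos θ_2 = (44.9997−6²−3²)/(2·6·3) = -0.0000; θ_2 = 90.0005° (elbow-up)
β = atan2(-6.0000,2.9999) = -63.4353°; ψ = atan2(3.0000,6.0000) = 26.5651°
θ_1 = β − ψ = -90.0005°
θ_3 = φ − θ_1 − θ_2 = -30.0000° (wrapped to (-180°,180°])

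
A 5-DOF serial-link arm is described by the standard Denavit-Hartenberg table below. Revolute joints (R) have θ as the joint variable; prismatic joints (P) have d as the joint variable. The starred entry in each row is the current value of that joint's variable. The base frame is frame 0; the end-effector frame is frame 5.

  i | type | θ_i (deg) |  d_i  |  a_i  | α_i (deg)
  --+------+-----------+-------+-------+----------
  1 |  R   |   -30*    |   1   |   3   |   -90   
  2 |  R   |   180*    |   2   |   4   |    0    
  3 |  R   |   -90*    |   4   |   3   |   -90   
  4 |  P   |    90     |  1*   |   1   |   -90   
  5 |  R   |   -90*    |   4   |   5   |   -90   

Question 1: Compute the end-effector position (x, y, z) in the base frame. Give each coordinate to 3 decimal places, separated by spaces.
after link 1: o_1 = (2.5981, -1.5000, 1.0000)
after link 2: o_2 = (0.1340, 2.2321, 1.0000)
after link 3: o_3 = (2.1340, 5.6962, -2.0000)
after link 4: o_4 = (0.7679, 5.3301, -2.0000)
after link 5: o_5 = (-3.5622, 7.8301, 2.0000)

-3.562 7.830 2.000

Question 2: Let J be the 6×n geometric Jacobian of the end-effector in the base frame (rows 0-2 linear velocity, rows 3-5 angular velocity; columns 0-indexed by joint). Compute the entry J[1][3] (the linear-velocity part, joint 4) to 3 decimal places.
0.500

prismatic axis z_3 = (-0.8660,0.5000,-0.0000)
J_v[:, 3] = z_3; J_ω[:, 3] = (0,0,0)
entry J[1][3] = 0.5000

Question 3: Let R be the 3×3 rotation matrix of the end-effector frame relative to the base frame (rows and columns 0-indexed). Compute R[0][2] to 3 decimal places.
End-effector z-axis (col 2 of R) = (-0.5000,-0.8660,-0.0000)
R[0][2] = -0.5000

-0.500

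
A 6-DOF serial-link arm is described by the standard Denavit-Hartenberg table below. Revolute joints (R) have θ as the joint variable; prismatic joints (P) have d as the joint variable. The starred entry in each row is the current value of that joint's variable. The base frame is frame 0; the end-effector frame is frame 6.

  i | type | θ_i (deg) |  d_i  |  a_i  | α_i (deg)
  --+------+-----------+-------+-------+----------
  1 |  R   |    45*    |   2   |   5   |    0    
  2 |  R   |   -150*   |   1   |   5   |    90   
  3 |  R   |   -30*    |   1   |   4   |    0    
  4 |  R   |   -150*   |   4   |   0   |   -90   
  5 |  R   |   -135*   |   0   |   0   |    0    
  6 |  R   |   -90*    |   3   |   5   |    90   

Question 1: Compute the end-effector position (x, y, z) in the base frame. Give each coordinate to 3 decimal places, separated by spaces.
-0.985 -7.676 -2.000

after link 1: o_1 = (3.5355, 3.5355, 2.0000)
after link 2: o_2 = (2.2414, -1.2941, 3.0000)
after link 3: o_3 = (0.3789, -4.3813, 1.0000)
after link 4: o_4 = (-3.4848, -3.3461, 1.0000)
after link 5: o_5 = (-3.4848, -3.3461, 1.0000)
after link 6: o_6 = (-0.9848, -7.6762, -2.0000)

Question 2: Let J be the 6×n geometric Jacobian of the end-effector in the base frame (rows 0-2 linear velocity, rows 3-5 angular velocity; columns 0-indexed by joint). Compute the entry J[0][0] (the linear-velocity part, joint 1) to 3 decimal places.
axis z_0 = ẑ; lever o_n−o_0 = (-0.9848,-7.6762,-2.0000)
cross product → J_v[:, 0] = (7.6762,-0.9848,0.0000)
J_ω[:, 0] = z_0
entry J[0][0] = 7.6762

7.676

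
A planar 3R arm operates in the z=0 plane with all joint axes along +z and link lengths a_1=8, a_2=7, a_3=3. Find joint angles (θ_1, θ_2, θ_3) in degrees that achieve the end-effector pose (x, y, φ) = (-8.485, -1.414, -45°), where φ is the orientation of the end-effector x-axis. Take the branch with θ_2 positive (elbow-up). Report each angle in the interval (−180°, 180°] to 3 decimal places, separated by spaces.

134.997 90.003 90.000

wrist centre = target − a_3·(cos φ, sin φ) = (-10.6063, 0.7073)
cos θ_2 = (112.9943−8²−7²)/(2·8·7) = -0.0001; θ_2 = 90.0029° (elbow-up)
β = atan2(0.7073,-10.6063) = 176.1847°; ψ = atan2(7.0000,7.9996) = 41.1872°
θ_1 = β − ψ = 134.9975°
θ_3 = φ − θ_1 − θ_2 = 89.9996° (wrapped to (-180°,180°])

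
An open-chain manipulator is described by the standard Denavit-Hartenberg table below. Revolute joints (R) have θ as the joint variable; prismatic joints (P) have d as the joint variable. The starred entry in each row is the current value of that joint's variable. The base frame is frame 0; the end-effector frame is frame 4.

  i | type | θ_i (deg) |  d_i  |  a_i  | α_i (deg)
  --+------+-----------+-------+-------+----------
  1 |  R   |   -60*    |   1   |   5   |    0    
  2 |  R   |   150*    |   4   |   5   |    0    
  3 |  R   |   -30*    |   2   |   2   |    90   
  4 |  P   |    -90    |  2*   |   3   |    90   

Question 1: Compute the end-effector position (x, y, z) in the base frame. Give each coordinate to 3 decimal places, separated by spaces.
5.232 1.402 4.000

after link 1: o_1 = (2.5000, -4.3301, 1.0000)
after link 2: o_2 = (2.5000, 0.6699, 5.0000)
after link 3: o_3 = (3.5000, 2.4019, 7.0000)
after link 4: o_4 = (5.2321, 1.4019, 4.0000)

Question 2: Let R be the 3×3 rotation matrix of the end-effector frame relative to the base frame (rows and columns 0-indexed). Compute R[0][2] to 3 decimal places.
-0.500

End-effector z-axis (col 2 of R) = (-0.5000,-0.8660,-0.0000)
R[0][2] = -0.5000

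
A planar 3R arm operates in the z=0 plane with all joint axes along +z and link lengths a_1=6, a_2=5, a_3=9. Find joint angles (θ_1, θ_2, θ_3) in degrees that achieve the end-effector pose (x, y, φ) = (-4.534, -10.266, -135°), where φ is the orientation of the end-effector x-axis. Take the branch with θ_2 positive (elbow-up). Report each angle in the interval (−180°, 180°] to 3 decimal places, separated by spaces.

wrist centre = target − a_3·(cos φ, sin φ) = (1.8300, -3.9020)
cos θ_2 = (18.5747−6²−5²)/(2·6·5) = -0.7071; θ_2 = 134.9986° (elbow-up)
β = atan2(-3.9020,1.8300) = -64.8746°; ψ = atan2(3.5356,2.4646) = 55.1210°
θ_1 = β − ψ = -119.9956°
θ_3 = φ − θ_1 − θ_2 = -150.0029° (wrapped to (-180°,180°])

-119.996 134.999 -150.003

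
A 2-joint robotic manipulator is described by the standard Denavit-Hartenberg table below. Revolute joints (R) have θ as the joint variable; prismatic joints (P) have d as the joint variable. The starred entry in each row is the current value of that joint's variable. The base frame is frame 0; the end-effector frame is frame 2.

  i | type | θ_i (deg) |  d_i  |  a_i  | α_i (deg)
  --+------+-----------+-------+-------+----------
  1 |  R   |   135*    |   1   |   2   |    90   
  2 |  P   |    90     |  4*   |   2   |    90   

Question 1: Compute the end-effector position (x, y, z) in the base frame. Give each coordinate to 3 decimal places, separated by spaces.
1.414 4.243 3.000

after link 1: o_1 = (-1.4142, 1.4142, 1.0000)
after link 2: o_2 = (1.4142, 4.2426, 3.0000)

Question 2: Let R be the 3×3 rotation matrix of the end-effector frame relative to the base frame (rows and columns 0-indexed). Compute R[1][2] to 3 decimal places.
0.707

End-effector z-axis (col 2 of R) = (-0.7071,0.7071,-0.0000)
R[1][2] = 0.7071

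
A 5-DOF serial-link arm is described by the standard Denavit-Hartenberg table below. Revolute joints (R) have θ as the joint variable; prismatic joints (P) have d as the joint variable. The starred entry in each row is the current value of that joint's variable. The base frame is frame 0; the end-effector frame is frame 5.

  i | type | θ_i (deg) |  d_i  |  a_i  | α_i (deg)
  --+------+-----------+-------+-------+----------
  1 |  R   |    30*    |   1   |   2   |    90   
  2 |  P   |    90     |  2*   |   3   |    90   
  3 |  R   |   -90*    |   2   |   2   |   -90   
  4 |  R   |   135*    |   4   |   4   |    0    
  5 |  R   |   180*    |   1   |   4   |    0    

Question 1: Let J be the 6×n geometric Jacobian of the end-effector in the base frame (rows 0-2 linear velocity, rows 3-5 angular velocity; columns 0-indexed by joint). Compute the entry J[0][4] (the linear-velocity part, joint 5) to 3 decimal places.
-3.864

axis z_4 = (0.0000,0.0000,1.0000); lever o_n−o_4 = (1.0353,3.8637,1.0000)
cross product → J_v[:, 4] = (-3.8637,1.0353,0.0000)
J_ω[:, 4] = z_4
entry J[0][4] = -3.8637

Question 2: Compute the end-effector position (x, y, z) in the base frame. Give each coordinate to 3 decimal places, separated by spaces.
3.464 2.000 9.000

after link 1: o_1 = (1.7321, 1.0000, 1.0000)
after link 2: o_2 = (2.7321, -0.7321, 4.0000)
after link 3: o_3 = (3.4641, 2.0000, 4.0000)
after link 4: o_4 = (2.4288, -1.8637, 8.0000)
after link 5: o_5 = (3.4641, 2.0000, 9.0000)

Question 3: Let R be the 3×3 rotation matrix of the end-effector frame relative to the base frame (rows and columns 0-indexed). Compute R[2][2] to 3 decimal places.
1.000

End-effector z-axis (col 2 of R) = (0.0000,0.0000,1.0000)
R[2][2] = 1.0000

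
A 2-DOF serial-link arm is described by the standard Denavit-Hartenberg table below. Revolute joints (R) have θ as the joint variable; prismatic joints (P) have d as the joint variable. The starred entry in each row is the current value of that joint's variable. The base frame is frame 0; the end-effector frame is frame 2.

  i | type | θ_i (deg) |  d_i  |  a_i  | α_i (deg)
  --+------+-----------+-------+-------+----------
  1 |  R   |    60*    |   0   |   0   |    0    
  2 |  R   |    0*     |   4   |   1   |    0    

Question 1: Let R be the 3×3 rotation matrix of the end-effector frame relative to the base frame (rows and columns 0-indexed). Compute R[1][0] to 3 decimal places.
End-effector x-axis (col 0 of R) = (0.5000,0.8660,0.0000)
R[1][0] = 0.8660

0.866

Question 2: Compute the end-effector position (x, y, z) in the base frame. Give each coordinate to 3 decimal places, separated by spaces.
after link 1: o_1 = (0.0000, 0.0000, 0.0000)
after link 2: o_2 = (0.5000, 0.8660, 4.0000)

0.500 0.866 4.000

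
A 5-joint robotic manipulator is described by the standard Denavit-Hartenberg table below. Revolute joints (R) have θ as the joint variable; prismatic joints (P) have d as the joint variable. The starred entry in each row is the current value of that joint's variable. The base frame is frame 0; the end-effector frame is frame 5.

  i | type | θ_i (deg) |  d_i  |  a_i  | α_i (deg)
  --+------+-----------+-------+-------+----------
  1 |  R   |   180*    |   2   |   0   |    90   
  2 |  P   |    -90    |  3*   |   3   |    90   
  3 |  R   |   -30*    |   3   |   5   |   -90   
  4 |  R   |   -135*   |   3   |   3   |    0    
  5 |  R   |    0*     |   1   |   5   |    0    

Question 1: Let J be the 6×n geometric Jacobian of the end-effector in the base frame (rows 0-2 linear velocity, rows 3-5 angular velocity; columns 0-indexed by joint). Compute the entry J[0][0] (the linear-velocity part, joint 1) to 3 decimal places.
-6.793

axis z_0 = ẑ; lever o_n−o_0 = (8.6569,6.7925,-2.4311)
cross product → J_v[:, 0] = (-6.7925,8.6569,0.0000)
J_ω[:, 0] = z_0
entry J[0][0] = -6.7925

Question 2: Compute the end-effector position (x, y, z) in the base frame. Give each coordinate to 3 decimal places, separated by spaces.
8.657 6.793 -2.431

after link 1: o_1 = (0.0000, 0.0000, 2.0000)
after link 2: o_2 = (0.0000, 3.0000, -1.0000)
after link 3: o_3 = (3.0000, 0.5000, -5.3301)
after link 4: o_4 = (5.1213, 4.1587, -4.9930)
after link 5: o_5 = (8.6569, 6.7925, -2.4311)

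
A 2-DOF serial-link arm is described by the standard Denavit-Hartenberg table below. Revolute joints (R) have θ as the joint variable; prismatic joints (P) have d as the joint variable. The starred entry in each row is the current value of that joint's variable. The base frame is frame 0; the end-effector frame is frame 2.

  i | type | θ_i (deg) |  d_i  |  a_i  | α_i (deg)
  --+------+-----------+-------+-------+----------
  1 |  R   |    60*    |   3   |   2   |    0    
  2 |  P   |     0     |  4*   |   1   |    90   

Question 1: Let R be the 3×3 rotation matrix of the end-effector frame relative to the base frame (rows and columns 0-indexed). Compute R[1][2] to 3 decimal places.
End-effector z-axis (col 2 of R) = (0.8660,-0.5000,0.0000)
R[1][2] = -0.5000

-0.500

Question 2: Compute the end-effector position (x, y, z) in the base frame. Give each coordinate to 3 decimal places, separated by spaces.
after link 1: o_1 = (1.0000, 1.7321, 3.0000)
after link 2: o_2 = (1.5000, 2.5981, 7.0000)

1.500 2.598 7.000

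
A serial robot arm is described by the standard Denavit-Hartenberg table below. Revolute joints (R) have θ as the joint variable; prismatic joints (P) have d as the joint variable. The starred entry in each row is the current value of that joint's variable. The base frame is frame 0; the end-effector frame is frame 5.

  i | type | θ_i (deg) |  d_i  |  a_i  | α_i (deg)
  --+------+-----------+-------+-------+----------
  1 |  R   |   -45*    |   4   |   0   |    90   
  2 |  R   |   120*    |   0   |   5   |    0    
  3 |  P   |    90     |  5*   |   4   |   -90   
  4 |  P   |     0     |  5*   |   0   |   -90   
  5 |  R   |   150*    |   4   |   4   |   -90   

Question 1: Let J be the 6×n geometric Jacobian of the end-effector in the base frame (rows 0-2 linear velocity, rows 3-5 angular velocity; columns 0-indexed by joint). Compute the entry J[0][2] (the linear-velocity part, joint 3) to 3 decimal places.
prismatic axis z_2 = (-0.7071,-0.7071,0.0000)
J_v[:, 2] = z_2; J_ω[:, 2] = (0,0,0)
entry J[0][2] = -0.7071

-0.707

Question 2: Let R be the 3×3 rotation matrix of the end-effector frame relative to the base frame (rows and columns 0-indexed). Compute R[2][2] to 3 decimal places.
-0.500

End-effector z-axis (col 2 of R) = (0.6124,-0.6124,-0.5000)
R[2][2] = -0.5000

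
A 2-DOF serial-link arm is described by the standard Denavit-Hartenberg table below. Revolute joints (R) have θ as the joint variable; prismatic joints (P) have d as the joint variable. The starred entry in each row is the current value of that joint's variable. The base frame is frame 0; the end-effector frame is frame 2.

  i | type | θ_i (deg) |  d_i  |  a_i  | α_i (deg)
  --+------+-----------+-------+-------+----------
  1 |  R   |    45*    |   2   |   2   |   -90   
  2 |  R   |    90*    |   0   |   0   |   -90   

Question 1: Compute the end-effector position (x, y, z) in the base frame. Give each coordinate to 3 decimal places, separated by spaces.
1.414 1.414 2.000

after link 1: o_1 = (1.4142, 1.4142, 2.0000)
after link 2: o_2 = (1.4142, 1.4142, 2.0000)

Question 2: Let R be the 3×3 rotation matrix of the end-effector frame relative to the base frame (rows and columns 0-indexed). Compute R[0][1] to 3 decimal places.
End-effector y-axis (col 1 of R) = (0.7071,-0.7071,-0.0000)
R[0][1] = 0.7071

0.707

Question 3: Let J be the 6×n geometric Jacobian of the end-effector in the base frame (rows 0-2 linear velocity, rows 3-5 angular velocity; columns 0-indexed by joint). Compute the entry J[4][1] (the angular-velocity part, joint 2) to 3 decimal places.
axis z_1 = (-0.7071,0.7071,0.0000); lever o_n−o_1 = (0.0000,0.0000,0.0000)
cross product → J_v[:, 1] = (0.0000,0.0000,-0.0000)
J_ω[:, 1] = z_1
entry J[4][1] = 0.7071

0.707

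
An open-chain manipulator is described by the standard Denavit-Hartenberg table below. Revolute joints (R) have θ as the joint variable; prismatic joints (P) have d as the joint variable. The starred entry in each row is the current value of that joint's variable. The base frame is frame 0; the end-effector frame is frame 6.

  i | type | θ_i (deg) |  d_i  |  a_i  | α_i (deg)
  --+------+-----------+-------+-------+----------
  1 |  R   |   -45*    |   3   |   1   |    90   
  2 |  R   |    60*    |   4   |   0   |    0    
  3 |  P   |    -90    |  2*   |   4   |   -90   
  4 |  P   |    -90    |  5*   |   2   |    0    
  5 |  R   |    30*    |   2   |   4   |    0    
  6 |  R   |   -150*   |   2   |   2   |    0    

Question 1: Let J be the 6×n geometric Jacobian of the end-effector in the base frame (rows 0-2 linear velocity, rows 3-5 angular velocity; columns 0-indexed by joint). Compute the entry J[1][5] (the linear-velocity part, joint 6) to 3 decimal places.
-0.612

axis z_5 = (0.3536,-0.3536,0.8660); lever o_n−o_5 = (0.3536,1.0607,2.5981)
cross product → J_v[:, 5] = (-1.8371,-0.6124,0.5000)
J_ω[:, 5] = z_5
entry J[1][5] = -0.6124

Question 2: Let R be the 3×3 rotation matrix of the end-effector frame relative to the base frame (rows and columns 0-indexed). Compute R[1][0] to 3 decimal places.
0.884

End-effector x-axis (col 0 of R) = (-0.1768,0.8839,0.4330)
R[1][0] = 0.8839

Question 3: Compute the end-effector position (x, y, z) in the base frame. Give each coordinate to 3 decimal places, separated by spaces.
after link 1: o_1 = (0.7071, -0.7071, 3.0000)
after link 2: o_2 = (-2.1213, -3.5355, 3.0000)
after link 3: o_3 = (-1.0860, -7.3992, 1.0000)
after link 4: o_4 = (-0.7325, -10.5812, 5.3301)
after link 5: o_5 = (-1.2501, -14.9626, 6.0622)
after link 6: o_6 = (-0.8966, -13.9019, 8.6603)

-0.897 -13.902 8.660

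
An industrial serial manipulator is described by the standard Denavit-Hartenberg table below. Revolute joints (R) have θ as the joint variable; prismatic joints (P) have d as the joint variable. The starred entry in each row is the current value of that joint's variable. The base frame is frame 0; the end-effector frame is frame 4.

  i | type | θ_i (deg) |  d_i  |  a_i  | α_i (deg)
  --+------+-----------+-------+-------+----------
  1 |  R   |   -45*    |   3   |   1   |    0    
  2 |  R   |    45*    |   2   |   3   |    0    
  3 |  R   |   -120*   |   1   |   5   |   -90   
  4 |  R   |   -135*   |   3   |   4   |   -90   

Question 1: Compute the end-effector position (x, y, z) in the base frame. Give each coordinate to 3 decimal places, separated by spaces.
5.219 -4.088 8.828

after link 1: o_1 = (0.7071, -0.7071, 3.0000)
after link 2: o_2 = (3.7071, -0.7071, 5.0000)
after link 3: o_3 = (1.2071, -5.0372, 6.0000)
after link 4: o_4 = (5.2194, -4.0877, 8.8284)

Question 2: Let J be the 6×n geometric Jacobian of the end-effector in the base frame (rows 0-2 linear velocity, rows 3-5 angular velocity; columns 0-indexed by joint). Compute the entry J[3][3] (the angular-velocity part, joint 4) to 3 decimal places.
axis z_3 = (0.8660,-0.5000,0.0000); lever o_n−o_3 = (4.0123,0.9495,2.8284)
cross product → J_v[:, 3] = (-1.4142,-2.4495,2.8284)
J_ω[:, 3] = z_3
entry J[3][3] = 0.8660

0.866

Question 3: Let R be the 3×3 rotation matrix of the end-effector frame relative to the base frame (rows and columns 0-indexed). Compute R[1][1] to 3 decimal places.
End-effector y-axis (col 1 of R) = (-0.8660,0.5000,-0.0000)
R[1][1] = 0.5000

0.500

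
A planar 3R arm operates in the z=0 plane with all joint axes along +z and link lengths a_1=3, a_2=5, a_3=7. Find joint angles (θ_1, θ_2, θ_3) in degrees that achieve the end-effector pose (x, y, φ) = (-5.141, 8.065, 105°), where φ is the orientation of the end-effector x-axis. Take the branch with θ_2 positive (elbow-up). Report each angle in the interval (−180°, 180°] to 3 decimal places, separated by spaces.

wrist centre = target − a_3·(cos φ, sin φ) = (-3.3293, 1.3035)
cos θ_2 = (12.7832−3²−5²)/(2·3·5) = -0.7072; θ_2 = 135.0098° (elbow-up)
β = atan2(1.3035,-3.3293) = 158.6180°; ψ = atan2(3.5349,-0.5361) = 98.6242°
θ_1 = β − ψ = 59.9938°
θ_3 = φ − θ_1 − θ_2 = -90.0035° (wrapped to (-180°,180°])

59.994 135.010 -90.004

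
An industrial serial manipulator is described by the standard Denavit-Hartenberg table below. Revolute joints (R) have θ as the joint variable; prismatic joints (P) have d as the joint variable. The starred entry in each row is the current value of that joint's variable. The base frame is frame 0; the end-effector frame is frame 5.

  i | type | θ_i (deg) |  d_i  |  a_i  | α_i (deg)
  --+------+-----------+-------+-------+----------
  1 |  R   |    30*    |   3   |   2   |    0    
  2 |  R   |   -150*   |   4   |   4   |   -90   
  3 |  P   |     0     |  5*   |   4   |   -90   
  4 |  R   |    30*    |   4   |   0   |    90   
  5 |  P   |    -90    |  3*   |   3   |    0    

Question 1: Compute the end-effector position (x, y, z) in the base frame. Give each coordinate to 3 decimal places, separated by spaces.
3.562 -11.026 6.000

after link 1: o_1 = (1.7321, 1.0000, 3.0000)
after link 2: o_2 = (-0.2679, -2.4641, 7.0000)
after link 3: o_3 = (2.0622, -8.4282, 7.0000)
after link 4: o_4 = (2.0622, -8.4282, 3.0000)
after link 5: o_5 = (3.5622, -11.0263, 6.0000)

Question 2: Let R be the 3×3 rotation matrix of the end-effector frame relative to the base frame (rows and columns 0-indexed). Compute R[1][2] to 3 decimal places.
-0.866

End-effector z-axis (col 2 of R) = (0.5000,-0.8660,0.0000)
R[1][2] = -0.8660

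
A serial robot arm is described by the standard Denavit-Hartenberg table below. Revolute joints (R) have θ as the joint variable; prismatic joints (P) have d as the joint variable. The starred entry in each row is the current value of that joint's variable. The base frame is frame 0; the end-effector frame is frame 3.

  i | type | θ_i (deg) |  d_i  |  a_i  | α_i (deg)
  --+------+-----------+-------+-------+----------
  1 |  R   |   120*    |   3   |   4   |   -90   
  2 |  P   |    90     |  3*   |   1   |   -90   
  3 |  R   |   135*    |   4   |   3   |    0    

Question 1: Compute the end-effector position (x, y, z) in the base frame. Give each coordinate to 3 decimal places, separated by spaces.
-0.761 -0.439 4.121

after link 1: o_1 = (-2.0000, 3.4641, 3.0000)
after link 2: o_2 = (-4.5981, 1.9641, 2.0000)
after link 3: o_3 = (-0.7610, -0.4393, 4.1213)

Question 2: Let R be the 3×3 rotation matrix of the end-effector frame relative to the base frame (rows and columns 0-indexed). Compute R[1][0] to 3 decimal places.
End-effector x-axis (col 0 of R) = (0.6124,0.3536,0.7071)
R[1][0] = 0.3536

0.354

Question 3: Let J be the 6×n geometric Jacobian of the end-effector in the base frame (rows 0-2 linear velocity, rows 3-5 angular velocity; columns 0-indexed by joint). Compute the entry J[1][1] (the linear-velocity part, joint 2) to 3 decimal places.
prismatic axis z_1 = (-0.8660,-0.5000,0.0000)
J_v[:, 1] = z_1; J_ω[:, 1] = (0,0,0)
entry J[1][1] = -0.5000

-0.500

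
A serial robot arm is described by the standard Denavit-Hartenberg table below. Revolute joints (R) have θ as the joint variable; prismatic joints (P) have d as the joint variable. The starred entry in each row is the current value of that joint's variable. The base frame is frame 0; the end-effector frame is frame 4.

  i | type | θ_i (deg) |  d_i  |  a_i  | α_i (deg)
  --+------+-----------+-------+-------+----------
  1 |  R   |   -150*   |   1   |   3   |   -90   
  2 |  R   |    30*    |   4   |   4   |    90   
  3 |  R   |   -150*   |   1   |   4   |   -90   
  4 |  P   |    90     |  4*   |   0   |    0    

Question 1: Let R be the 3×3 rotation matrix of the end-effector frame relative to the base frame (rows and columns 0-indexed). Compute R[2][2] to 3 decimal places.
-0.250

End-effector z-axis (col 2 of R) = (-0.8080,0.5335,-0.2500)
R[2][2] = -0.2500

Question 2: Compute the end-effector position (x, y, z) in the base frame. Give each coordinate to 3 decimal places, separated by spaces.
-5.665 -1.580 0.598

after link 1: o_1 = (-2.5981, -1.5000, 1.0000)
after link 2: o_2 = (-3.5981, -6.6962, -1.0000)
after link 3: o_3 = (-2.4330, -3.7141, 1.5981)
after link 4: o_4 = (-5.6651, -1.5801, 0.5981)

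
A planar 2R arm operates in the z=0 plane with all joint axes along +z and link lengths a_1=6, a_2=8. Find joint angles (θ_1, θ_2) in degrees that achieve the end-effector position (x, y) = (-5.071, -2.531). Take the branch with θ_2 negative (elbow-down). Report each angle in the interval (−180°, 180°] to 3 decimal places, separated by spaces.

cos θ_2 = (32.1210−6²−8²)/(2·6·8) = -0.7071; θ_2 = -134.9973° (elbow-down)
β = atan2(-2.5310,-5.0710) = -153.4756°; ψ = atan2(-5.6571,0.3434) = -86.5261°
θ_1 = β − ψ = -66.9495°

-66.950 -134.997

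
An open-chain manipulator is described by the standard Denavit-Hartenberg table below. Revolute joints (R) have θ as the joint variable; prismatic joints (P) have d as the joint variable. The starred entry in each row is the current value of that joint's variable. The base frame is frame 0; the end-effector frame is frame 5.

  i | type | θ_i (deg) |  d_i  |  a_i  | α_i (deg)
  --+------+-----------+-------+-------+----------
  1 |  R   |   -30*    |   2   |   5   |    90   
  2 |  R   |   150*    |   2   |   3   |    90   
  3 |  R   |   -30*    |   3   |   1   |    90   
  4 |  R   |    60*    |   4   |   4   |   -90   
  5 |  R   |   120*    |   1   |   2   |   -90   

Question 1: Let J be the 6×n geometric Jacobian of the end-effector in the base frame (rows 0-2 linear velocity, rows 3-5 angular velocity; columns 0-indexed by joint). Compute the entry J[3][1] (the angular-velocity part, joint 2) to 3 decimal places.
-0.500

axis z_1 = (-0.5000,-0.8660,0.0000); lever o_n−o_1 = (0.5703,0.5727,6.9216)
cross product → J_v[:, 1] = (-5.9943,3.4608,0.2075)
J_ω[:, 1] = z_1
entry J[3][1] = -0.5000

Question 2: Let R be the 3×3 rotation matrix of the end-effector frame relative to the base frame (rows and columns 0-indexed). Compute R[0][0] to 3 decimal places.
-0.787

End-effector x-axis (col 0 of R) = (-0.7874,-0.5558,-0.2667)
R[0][0] = -0.7874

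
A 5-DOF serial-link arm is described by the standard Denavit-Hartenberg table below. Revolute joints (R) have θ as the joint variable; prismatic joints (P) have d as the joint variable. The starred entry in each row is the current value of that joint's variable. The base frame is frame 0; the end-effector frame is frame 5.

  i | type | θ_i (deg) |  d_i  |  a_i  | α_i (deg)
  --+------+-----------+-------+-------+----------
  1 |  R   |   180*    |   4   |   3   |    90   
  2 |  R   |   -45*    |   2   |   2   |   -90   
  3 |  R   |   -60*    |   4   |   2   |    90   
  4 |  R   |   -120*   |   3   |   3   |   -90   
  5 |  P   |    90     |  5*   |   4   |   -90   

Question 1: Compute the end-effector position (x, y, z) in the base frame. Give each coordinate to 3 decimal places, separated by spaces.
-5.958 5.683 -0.511

after link 1: o_1 = (-3.0000, 0.0000, 4.0000)
after link 2: o_2 = (-4.4142, 2.0000, 2.5858)
after link 3: o_3 = (-7.9497, 3.7321, 4.7071)
after link 4: o_4 = (-3.7452, 3.9330, 5.2374)
after link 5: o_5 = (-5.9578, 5.6830, -0.5108)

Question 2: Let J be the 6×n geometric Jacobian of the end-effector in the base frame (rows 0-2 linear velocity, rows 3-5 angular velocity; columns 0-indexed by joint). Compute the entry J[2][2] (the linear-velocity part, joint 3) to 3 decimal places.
axis z_2 = (-0.7071,0.0000,0.7071); lever o_n−o_2 = (-1.5436,3.6830,-3.0965)
cross product → J_v[:, 2] = (-2.6043,-3.2811,-2.6043)
J_ω[:, 2] = z_2
entry J[2][2] = -2.6043

-2.604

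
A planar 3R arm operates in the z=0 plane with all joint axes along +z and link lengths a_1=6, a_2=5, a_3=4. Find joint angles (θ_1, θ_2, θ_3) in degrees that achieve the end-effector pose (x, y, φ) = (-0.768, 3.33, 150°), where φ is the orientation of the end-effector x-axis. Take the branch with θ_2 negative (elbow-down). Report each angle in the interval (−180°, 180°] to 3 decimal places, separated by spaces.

wrist centre = target − a_3·(cos φ, sin φ) = (2.6961, 1.3300)
cos θ_2 = (9.0379−6²−5²)/(2·6·5) = -0.8660; θ_2 = -150.0012° (elbow-down)
β = atan2(1.3300,2.6961) = 26.2573°; ψ = atan2(-2.4999,1.6698) = -56.2590°
θ_1 = β − ψ = 82.5163°
θ_3 = φ − θ_1 − θ_2 = -142.5151° (wrapped to (-180°,180°])

82.516 -150.001 -142.515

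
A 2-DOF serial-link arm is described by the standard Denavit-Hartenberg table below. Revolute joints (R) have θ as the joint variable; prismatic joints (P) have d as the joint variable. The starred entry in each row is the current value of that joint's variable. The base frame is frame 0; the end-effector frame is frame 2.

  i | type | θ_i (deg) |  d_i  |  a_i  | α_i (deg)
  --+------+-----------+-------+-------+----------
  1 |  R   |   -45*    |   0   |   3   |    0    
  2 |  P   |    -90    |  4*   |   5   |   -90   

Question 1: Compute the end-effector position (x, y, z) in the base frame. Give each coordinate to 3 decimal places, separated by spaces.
-1.414 -5.657 4.000

after link 1: o_1 = (2.1213, -2.1213, 0.0000)
after link 2: o_2 = (-1.4142, -5.6569, 4.0000)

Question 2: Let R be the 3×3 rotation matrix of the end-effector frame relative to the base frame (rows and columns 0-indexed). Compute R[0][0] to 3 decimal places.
-0.707

End-effector x-axis (col 0 of R) = (-0.7071,-0.7071,0.0000)
R[0][0] = -0.7071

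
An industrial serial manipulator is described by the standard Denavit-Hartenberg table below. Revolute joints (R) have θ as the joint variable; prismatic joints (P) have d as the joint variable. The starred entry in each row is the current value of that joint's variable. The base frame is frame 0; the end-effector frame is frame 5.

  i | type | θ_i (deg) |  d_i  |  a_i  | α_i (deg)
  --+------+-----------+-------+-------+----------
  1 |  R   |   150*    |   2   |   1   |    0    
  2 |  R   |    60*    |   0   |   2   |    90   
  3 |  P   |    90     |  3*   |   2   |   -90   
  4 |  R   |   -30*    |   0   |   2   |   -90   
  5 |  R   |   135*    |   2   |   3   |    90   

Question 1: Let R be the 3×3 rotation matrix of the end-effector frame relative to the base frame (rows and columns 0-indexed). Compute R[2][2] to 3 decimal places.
0.612

End-effector z-axis (col 2 of R) = (-0.7891,-0.0474,0.6124)
R[2][2] = 0.6124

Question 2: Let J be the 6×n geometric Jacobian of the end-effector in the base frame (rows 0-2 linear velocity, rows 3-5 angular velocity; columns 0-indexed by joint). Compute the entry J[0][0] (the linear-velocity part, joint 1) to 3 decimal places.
0.515

axis z_0 = ẑ; lever o_n−o_0 = (-5.0388,-0.5151,4.8949)
cross product → J_v[:, 0] = (0.5151,-5.0388,0.0000)
J_ω[:, 0] = z_0
entry J[0][0] = 0.5151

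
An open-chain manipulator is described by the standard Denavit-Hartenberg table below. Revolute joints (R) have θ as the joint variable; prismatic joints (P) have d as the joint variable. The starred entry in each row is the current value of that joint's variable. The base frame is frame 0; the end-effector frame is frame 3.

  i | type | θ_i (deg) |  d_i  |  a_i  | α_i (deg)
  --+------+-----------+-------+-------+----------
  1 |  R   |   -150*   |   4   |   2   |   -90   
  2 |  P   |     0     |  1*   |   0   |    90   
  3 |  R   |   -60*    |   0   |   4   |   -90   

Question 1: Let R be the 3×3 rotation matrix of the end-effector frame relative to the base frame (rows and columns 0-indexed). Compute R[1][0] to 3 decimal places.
End-effector x-axis (col 0 of R) = (-0.8660,0.5000,0.0000)
R[1][0] = 0.5000

0.500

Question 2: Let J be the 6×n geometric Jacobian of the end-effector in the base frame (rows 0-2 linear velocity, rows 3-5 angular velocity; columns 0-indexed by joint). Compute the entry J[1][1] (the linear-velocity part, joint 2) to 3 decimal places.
-0.866

prismatic axis z_1 = (0.5000,-0.8660,0.0000)
J_v[:, 1] = z_1; J_ω[:, 1] = (0,0,0)
entry J[1][1] = -0.8660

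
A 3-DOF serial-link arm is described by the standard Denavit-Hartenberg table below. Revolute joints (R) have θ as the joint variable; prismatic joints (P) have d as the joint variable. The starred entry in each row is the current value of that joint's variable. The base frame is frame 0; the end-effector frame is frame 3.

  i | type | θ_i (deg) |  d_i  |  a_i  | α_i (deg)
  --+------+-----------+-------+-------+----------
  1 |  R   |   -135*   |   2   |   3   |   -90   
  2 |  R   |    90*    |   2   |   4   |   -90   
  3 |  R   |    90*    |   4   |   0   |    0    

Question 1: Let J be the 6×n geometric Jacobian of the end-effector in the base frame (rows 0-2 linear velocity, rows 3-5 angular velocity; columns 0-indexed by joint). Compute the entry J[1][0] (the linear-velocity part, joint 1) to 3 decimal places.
axis z_0 = ẑ; lever o_n−o_0 = (2.1213,-0.7071,-2.0000)
cross product → J_v[:, 0] = (0.7071,2.1213,-0.0000)
J_ω[:, 0] = z_0
entry J[1][0] = 2.1213

2.121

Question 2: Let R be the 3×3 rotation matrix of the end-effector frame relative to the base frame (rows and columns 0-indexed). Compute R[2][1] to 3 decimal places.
1.000

End-effector y-axis (col 1 of R) = (-0.0000,0.0000,1.0000)
R[2][1] = 1.0000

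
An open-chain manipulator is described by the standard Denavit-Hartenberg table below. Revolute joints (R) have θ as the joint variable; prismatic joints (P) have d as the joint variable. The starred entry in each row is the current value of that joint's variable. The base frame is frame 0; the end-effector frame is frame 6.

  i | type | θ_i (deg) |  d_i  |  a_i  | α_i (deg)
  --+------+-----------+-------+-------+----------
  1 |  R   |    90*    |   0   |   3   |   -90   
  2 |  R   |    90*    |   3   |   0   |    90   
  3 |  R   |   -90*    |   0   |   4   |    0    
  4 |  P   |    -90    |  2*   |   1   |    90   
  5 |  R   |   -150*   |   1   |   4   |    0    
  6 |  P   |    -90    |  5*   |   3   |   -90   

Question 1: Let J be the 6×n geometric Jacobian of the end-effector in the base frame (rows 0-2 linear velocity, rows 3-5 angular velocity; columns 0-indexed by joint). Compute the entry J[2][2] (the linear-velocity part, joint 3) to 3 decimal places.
axis z_2 = (0.0000,1.0000,0.0000); lever o_n−o_2 = (-2.0000,2.5981,-3.9641)
cross product → J_v[:, 2] = (-3.9641,-0.0000,2.0000)
J_ω[:, 2] = z_2
entry J[2][2] = 2.0000

2.000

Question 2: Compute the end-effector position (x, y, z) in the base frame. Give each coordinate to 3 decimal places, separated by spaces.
-5.000 5.598 -3.964

after link 1: o_1 = (0.0000, 3.0000, 0.0000)
after link 2: o_2 = (-3.0000, 3.0000, 0.0000)
after link 3: o_3 = (1.0000, 3.0000, -0.0000)
after link 4: o_4 = (1.0000, 5.0000, 1.0000)
after link 5: o_5 = (-0.0000, 3.0000, -2.4641)
after link 6: o_6 = (-5.0000, 5.5981, -3.9641)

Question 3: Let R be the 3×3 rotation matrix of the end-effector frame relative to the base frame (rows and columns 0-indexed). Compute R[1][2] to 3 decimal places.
End-effector z-axis (col 2 of R) = (-0.0000,-0.5000,-0.8660)
R[1][2] = -0.5000

-0.500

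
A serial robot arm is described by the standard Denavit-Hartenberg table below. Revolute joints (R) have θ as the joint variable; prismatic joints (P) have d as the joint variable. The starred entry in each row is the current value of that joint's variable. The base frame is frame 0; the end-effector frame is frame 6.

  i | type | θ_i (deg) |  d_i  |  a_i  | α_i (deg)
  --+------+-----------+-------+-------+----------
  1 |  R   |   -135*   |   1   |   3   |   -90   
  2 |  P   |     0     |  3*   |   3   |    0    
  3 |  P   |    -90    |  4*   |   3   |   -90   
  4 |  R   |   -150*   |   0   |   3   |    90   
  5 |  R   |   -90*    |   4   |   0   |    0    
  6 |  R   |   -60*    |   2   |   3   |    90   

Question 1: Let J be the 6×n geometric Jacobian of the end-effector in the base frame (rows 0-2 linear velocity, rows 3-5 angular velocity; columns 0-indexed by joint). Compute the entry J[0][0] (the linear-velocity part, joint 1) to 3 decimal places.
axis z_0 = ẑ; lever o_n−o_0 = (-1.7644,-4.5996,0.6519)
cross product → J_v[:, 0] = (4.5996,-1.7644,0.0000)
J_ω[:, 0] = z_0
entry J[0][0] = 4.5996

4.600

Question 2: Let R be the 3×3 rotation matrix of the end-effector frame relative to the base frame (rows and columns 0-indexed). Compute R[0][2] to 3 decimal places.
End-effector z-axis (col 2 of R) = (-0.7891,-0.4356,0.4330)
R[0][2] = -0.7891

-0.789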